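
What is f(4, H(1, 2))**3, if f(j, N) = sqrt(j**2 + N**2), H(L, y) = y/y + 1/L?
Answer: 40*sqrt(5) ≈ 89.443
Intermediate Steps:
H(L, y) = 1 + 1/L
f(j, N) = sqrt(N**2 + j**2)
f(4, H(1, 2))**3 = (sqrt(((1 + 1)/1)**2 + 4**2))**3 = (sqrt((1*2)**2 + 16))**3 = (sqrt(2**2 + 16))**3 = (sqrt(4 + 16))**3 = (sqrt(20))**3 = (2*sqrt(5))**3 = 40*sqrt(5)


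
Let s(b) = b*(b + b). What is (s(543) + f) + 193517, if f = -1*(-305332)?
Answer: 1088547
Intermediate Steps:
s(b) = 2*b² (s(b) = b*(2*b) = 2*b²)
f = 305332
(s(543) + f) + 193517 = (2*543² + 305332) + 193517 = (2*294849 + 305332) + 193517 = (589698 + 305332) + 193517 = 895030 + 193517 = 1088547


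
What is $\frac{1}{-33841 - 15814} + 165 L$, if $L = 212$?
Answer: $\frac{1736931899}{49655} \approx 34980.0$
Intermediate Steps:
$\frac{1}{-33841 - 15814} + 165 L = \frac{1}{-33841 - 15814} + 165 \cdot 212 = \frac{1}{-49655} + 34980 = - \frac{1}{49655} + 34980 = \frac{1736931899}{49655}$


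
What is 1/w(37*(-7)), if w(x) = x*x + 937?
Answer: 1/68018 ≈ 1.4702e-5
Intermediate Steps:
w(x) = 937 + x² (w(x) = x² + 937 = 937 + x²)
1/w(37*(-7)) = 1/(937 + (37*(-7))²) = 1/(937 + (-259)²) = 1/(937 + 67081) = 1/68018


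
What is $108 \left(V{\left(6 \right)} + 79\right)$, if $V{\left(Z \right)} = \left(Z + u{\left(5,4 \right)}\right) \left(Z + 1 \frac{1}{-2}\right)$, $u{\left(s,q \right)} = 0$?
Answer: $12096$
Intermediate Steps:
$V{\left(Z \right)} = Z \left(- \frac{1}{2} + Z\right)$ ($V{\left(Z \right)} = \left(Z + 0\right) \left(Z + 1 \frac{1}{-2}\right) = Z \left(Z + 1 \left(- \frac{1}{2}\right)\right) = Z \left(Z - \frac{1}{2}\right) = Z \left(- \frac{1}{2} + Z\right)$)
$108 \left(V{\left(6 \right)} + 79\right) = 108 \left(6 \left(- \frac{1}{2} + 6\right) + 79\right) = 108 \left(6 \cdot \frac{11}{2} + 79\right) = 108 \left(33 + 79\right) = 108 \cdot 112 = 12096$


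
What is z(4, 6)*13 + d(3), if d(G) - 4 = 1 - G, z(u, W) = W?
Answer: 80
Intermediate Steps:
d(G) = 5 - G (d(G) = 4 + (1 - G) = 5 - G)
z(4, 6)*13 + d(3) = 6*13 + (5 - 1*3) = 78 + (5 - 3) = 78 + 2 = 80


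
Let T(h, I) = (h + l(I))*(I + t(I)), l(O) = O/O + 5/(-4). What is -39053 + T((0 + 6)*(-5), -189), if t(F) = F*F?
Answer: -1113896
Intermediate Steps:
t(F) = F²
l(O) = -¼ (l(O) = 1 + 5*(-¼) = 1 - 5/4 = -¼)
T(h, I) = (-¼ + h)*(I + I²) (T(h, I) = (h - ¼)*(I + I²) = (-¼ + h)*(I + I²))
-39053 + T((0 + 6)*(-5), -189) = -39053 + (¼)*(-189)*(-1 - 1*(-189) + 4*((0 + 6)*(-5)) + 4*(-189)*((0 + 6)*(-5))) = -39053 + (¼)*(-189)*(-1 + 189 + 4*(6*(-5)) + 4*(-189)*(6*(-5))) = -39053 + (¼)*(-189)*(-1 + 189 + 4*(-30) + 4*(-189)*(-30)) = -39053 + (¼)*(-189)*(-1 + 189 - 120 + 22680) = -39053 + (¼)*(-189)*22748 = -39053 - 1074843 = -1113896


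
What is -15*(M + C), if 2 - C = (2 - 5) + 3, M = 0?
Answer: -30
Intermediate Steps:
C = 2 (C = 2 - ((2 - 5) + 3) = 2 - (-3 + 3) = 2 - 1*0 = 2 + 0 = 2)
-15*(M + C) = -15*(0 + 2) = -15*2 = -30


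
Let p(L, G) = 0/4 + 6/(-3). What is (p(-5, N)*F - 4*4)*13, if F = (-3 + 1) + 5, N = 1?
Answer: -286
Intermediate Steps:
p(L, G) = -2 (p(L, G) = 0*(¼) + 6*(-⅓) = 0 - 2 = -2)
F = 3 (F = -2 + 5 = 3)
(p(-5, N)*F - 4*4)*13 = (-2*3 - 4*4)*13 = (-6 - 16)*13 = -22*13 = -286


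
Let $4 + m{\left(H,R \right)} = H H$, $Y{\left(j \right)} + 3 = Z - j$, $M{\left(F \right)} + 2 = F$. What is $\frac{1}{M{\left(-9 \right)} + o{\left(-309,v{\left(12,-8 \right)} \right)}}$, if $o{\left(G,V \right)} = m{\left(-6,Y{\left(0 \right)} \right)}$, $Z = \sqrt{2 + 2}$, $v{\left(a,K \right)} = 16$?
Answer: $\frac{1}{21} \approx 0.047619$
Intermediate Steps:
$M{\left(F \right)} = -2 + F$
$Z = 2$ ($Z = \sqrt{4} = 2$)
$Y{\left(j \right)} = -1 - j$ ($Y{\left(j \right)} = -3 - \left(-2 + j\right) = -1 - j$)
$m{\left(H,R \right)} = -4 + H^{2}$ ($m{\left(H,R \right)} = -4 + H H = -4 + H^{2}$)
$o{\left(G,V \right)} = 32$ ($o{\left(G,V \right)} = -4 + \left(-6\right)^{2} = -4 + 36 = 32$)
$\frac{1}{M{\left(-9 \right)} + o{\left(-309,v{\left(12,-8 \right)} \right)}} = \frac{1}{\left(-2 - 9\right) + 32} = \frac{1}{-11 + 32} = \frac{1}{21}$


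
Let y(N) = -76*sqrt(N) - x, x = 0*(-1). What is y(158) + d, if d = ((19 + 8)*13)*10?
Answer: 3510 - 76*sqrt(158) ≈ 2554.7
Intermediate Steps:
d = 3510 (d = (27*13)*10 = 351*10 = 3510)
x = 0
y(N) = -76*sqrt(N) (y(N) = -76*sqrt(N) - 1*0 = -76*sqrt(N) + 0 = -76*sqrt(N))
y(158) + d = -76*sqrt(158) + 3510 = 3510 - 76*sqrt(158)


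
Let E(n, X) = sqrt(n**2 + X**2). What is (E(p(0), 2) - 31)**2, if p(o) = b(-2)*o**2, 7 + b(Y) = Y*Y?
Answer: 841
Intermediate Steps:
b(Y) = -7 + Y**2 (b(Y) = -7 + Y*Y = -7 + Y**2)
p(o) = -3*o**2 (p(o) = (-7 + (-2)**2)*o**2 = (-7 + 4)*o**2 = -3*o**2)
E(n, X) = sqrt(X**2 + n**2)
(E(p(0), 2) - 31)**2 = (sqrt(2**2 + (-3*0**2)**2) - 31)**2 = (sqrt(4 + (-3*0)**2) - 31)**2 = (sqrt(4 + 0**2) - 31)**2 = (sqrt(4 + 0) - 31)**2 = (sqrt(4) - 31)**2 = (2 - 31)**2 = (-29)**2 = 841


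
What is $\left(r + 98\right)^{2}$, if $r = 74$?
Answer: $29584$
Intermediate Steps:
$\left(r + 98\right)^{2} = \left(74 + 98\right)^{2} = 172^{2} = 29584$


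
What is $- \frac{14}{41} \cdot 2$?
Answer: $- \frac{28}{41} \approx -0.68293$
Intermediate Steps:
$- \frac{14}{41} \cdot 2 = \left(-14\right) \frac{1}{41} \cdot 2 = \left(- \frac{14}{41}\right) 2 = - \frac{28}{41}$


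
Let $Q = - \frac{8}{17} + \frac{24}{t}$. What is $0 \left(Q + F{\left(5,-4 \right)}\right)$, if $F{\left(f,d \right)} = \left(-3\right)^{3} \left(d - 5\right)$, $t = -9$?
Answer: $0$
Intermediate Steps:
$F{\left(f,d \right)} = 135 - 27 d$ ($F{\left(f,d \right)} = - 27 \left(-5 + d\right) = 135 - 27 d$)
$Q = - \frac{160}{51}$ ($Q = - \frac{8}{17} + \frac{24}{-9} = \left(-8\right) \frac{1}{17} + 24 \left(- \frac{1}{9}\right) = - \frac{8}{17} - \frac{8}{3} = - \frac{160}{51} \approx -3.1373$)
$0 \left(Q + F{\left(5,-4 \right)}\right) = 0 \left(- \frac{160}{51} + \left(135 - -108\right)\right) = 0 \left(- \frac{160}{51} + \left(135 + 108\right)\right) = 0 \left(- \frac{160}{51} + 243\right) = 0 \cdot \frac{12233}{51} = 0$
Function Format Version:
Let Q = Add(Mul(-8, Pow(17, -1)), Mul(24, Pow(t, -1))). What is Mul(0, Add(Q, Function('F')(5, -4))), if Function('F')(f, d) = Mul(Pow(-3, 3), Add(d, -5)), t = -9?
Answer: 0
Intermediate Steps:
Function('F')(f, d) = Add(135, Mul(-27, d)) (Function('F')(f, d) = Mul(-27, Add(-5, d)) = Add(135, Mul(-27, d)))
Q = Rational(-160, 51) (Q = Add(Mul(-8, Pow(17, -1)), Mul(24, Pow(-9, -1))) = Add(Mul(-8, Rational(1, 17)), Mul(24, Rational(-1, 9))) = Add(Rational(-8, 17), Rational(-8, 3)) = Rational(-160, 51) ≈ -3.1373)
Mul(0, Add(Q, Function('F')(5, -4))) = Mul(0, Add(Rational(-160, 51), Add(135, Mul(-27, -4)))) = Mul(0, Add(Rational(-160, 51), Add(135, 108))) = Mul(0, Add(Rational(-160, 51), 243)) = Mul(0, Rational(12233, 51)) = 0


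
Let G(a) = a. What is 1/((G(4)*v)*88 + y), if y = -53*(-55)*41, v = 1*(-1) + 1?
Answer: 1/119515 ≈ 8.3671e-6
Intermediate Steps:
v = 0 (v = -1 + 1 = 0)
y = 119515 (y = 2915*41 = 119515)
1/((G(4)*v)*88 + y) = 1/((4*0)*88 + 119515) = 1/(0*88 + 119515) = 1/(0 + 119515) = 1/119515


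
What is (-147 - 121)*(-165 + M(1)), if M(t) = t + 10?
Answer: 41272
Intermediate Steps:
M(t) = 10 + t
(-147 - 121)*(-165 + M(1)) = (-147 - 121)*(-165 + (10 + 1)) = -268*(-165 + 11) = -268*(-154) = 41272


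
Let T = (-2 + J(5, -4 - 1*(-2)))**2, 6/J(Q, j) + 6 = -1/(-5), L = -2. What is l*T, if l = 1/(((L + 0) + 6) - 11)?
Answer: -7744/5887 ≈ -1.3154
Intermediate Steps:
J(Q, j) = -30/29 (J(Q, j) = 6/(-6 - 1/(-5)) = 6/(-6 - 1*(-1/5)) = 6/(-6 + 1/5) = 6/(-29/5) = 6*(-5/29) = -30/29)
T = 7744/841 (T = (-2 - 30/29)**2 = (-88/29)**2 = 7744/841 ≈ 9.2081)
l = -1/7 (l = 1/(((-2 + 0) + 6) - 11) = 1/((-2 + 6) - 11) = 1/(4 - 11) = 1/(-7) = -1/7 ≈ -0.14286)
l*T = -1/7*7744/841 = -7744/5887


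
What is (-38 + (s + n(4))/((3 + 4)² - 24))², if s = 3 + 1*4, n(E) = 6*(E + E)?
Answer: 32041/25 ≈ 1281.6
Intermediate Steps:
n(E) = 12*E (n(E) = 6*(2*E) = 12*E)
s = 7 (s = 3 + 4 = 7)
(-38 + (s + n(4))/((3 + 4)² - 24))² = (-38 + (7 + 12*4)/((3 + 4)² - 24))² = (-38 + (7 + 48)/(7² - 24))² = (-38 + 55/(49 - 24))² = (-38 + 55/25)² = (-38 + 55*(1/25))² = (-38 + 11/5)² = (-179/5)² = 32041/25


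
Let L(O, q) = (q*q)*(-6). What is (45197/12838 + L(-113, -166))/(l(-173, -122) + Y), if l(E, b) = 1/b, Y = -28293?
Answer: 129474840631/22156763993 ≈ 5.8436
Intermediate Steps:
L(O, q) = -6*q² (L(O, q) = q²*(-6) = -6*q²)
(45197/12838 + L(-113, -166))/(l(-173, -122) + Y) = (45197/12838 - 6*(-166)²)/(1/(-122) - 28293) = (45197*(1/12838) - 6*27556)/(-1/122 - 28293) = (45197/12838 - 165336)/(-3451747/122) = -2122538371/12838*(-122/3451747) = 129474840631/22156763993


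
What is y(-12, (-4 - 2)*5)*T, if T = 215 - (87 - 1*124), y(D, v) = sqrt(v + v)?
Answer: 504*I*sqrt(15) ≈ 1952.0*I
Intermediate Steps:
y(D, v) = sqrt(2)*sqrt(v) (y(D, v) = sqrt(2*v) = sqrt(2)*sqrt(v))
T = 252 (T = 215 - (87 - 124) = 215 - 1*(-37) = 215 + 37 = 252)
y(-12, (-4 - 2)*5)*T = (sqrt(2)*sqrt((-4 - 2)*5))*252 = (sqrt(2)*sqrt(-6*5))*252 = (sqrt(2)*sqrt(-30))*252 = (sqrt(2)*(I*sqrt(30)))*252 = (2*I*sqrt(15))*252 = 504*I*sqrt(15)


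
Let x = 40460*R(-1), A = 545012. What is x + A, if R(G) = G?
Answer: 504552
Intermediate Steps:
x = -40460 (x = 40460*(-1) = -40460)
x + A = -40460 + 545012 = 504552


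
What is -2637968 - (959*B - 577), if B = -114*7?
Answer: -1872109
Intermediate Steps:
B = -798
-2637968 - (959*B - 577) = -2637968 - (959*(-798) - 577) = -2637968 - (-765282 - 577) = -2637968 - 1*(-765859) = -2637968 + 765859 = -1872109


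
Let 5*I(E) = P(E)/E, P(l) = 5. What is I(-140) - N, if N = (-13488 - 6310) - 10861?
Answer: 4292259/140 ≈ 30659.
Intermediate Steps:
N = -30659 (N = -19798 - 10861 = -30659)
I(E) = 1/E (I(E) = (5/E)/5 = 1/E)
I(-140) - N = 1/(-140) - 1*(-30659) = -1/140 + 30659 = 4292259/140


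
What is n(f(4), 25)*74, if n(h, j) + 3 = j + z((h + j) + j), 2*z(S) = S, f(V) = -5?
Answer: 3293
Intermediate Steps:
z(S) = S/2
n(h, j) = -3 + h/2 + 2*j (n(h, j) = -3 + (j + ((h + j) + j)/2) = -3 + (j + (h + 2*j)/2) = -3 + (j + (j + h/2)) = -3 + (h/2 + 2*j) = -3 + h/2 + 2*j)
n(f(4), 25)*74 = (-3 + (½)*(-5) + 2*25)*74 = (-3 - 5/2 + 50)*74 = (89/2)*74 = 3293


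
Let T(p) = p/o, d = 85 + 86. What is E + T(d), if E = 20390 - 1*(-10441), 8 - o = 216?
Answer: 6412677/208 ≈ 30830.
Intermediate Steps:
d = 171
o = -208 (o = 8 - 1*216 = 8 - 216 = -208)
E = 30831 (E = 20390 + 10441 = 30831)
T(p) = -p/208 (T(p) = p/(-208) = p*(-1/208) = -p/208)
E + T(d) = 30831 - 1/208*171 = 30831 - 171/208 = 6412677/208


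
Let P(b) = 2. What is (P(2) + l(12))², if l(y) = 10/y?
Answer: 289/36 ≈ 8.0278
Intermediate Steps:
(P(2) + l(12))² = (2 + 10/12)² = (2 + 10*(1/12))² = (2 + ⅚)² = (17/6)² = 289/36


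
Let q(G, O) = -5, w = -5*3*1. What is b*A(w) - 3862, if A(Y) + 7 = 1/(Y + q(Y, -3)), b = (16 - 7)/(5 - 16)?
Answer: -848371/220 ≈ -3856.2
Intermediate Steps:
b = -9/11 (b = 9/(-11) = 9*(-1/11) = -9/11 ≈ -0.81818)
w = -15 (w = -15*1 = -15)
A(Y) = -7 + 1/(-5 + Y) (A(Y) = -7 + 1/(Y - 5) = -7 + 1/(-5 + Y))
b*A(w) - 3862 = -9*(36 - 7*(-15))/(11*(-5 - 15)) - 3862 = -9*(36 + 105)/(11*(-20)) - 3862 = -(-9)*141/220 - 3862 = -9/11*(-141/20) - 3862 = 1269/220 - 3862 = -848371/220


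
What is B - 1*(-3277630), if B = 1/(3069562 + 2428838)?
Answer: 18021720792001/5498400 ≈ 3.2776e+6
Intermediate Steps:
B = 1/5498400 ≈ 1.8187e-7
B - 1*(-3277630) = 1/5498400 - 1*(-3277630) = 1/5498400 + 3277630 = 18021720792001/5498400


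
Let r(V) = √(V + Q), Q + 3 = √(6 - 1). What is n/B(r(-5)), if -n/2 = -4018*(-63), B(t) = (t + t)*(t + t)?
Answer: 1012536/59 + 126567*√5/59 ≈ 21958.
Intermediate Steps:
Q = -3 + √5 (Q = -3 + √(6 - 1) = -3 + √5 ≈ -0.76393)
r(V) = √(-3 + V + √5) (r(V) = √(V + (-3 + √5)) = √(-3 + V + √5))
B(t) = 4*t² (B(t) = (2*t)*(2*t) = 4*t²)
n = -506268 (n = -(-8036)*(-63) = -2*253134 = -506268)
n/B(r(-5)) = -506268*1/(4*(-3 - 5 + √5)) = -506268*1/(4*(-8 + √5)) = -506268/(-32 + 4*√5)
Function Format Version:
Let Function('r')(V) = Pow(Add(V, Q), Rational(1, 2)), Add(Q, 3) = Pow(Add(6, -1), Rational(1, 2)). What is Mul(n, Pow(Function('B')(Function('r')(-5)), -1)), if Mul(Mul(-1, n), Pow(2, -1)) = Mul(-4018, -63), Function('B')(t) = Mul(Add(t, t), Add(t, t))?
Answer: Add(Rational(1012536, 59), Mul(Rational(126567, 59), Pow(5, Rational(1, 2)))) ≈ 21958.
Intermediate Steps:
Q = Add(-3, Pow(5, Rational(1, 2))) (Q = Add(-3, Pow(Add(6, -1), Rational(1, 2))) = Add(-3, Pow(5, Rational(1, 2))) ≈ -0.76393)
Function('r')(V) = Pow(Add(-3, V, Pow(5, Rational(1, 2))), Rational(1, 2)) (Function('r')(V) = Pow(Add(V, Add(-3, Pow(5, Rational(1, 2)))), Rational(1, 2)) = Pow(Add(-3, V, Pow(5, Rational(1, 2))), Rational(1, 2)))
Function('B')(t) = Mul(4, Pow(t, 2)) (Function('B')(t) = Mul(Mul(2, t), Mul(2, t)) = Mul(4, Pow(t, 2)))
n = -506268 (n = Mul(-2, Mul(-4018, -63)) = Mul(-2, 253134) = -506268)
Mul(n, Pow(Function('B')(Function('r')(-5)), -1)) = Mul(-506268, Pow(Mul(4, Pow(Pow(Add(-3, -5, Pow(5, Rational(1, 2))), Rational(1, 2)), 2)), -1)) = Mul(-506268, Pow(Mul(4, Pow(Pow(Add(-8, Pow(5, Rational(1, 2))), Rational(1, 2)), 2)), -1)) = Mul(-506268, Pow(Mul(4, Add(-8, Pow(5, Rational(1, 2)))), -1)) = Mul(-506268, Pow(Add(-32, Mul(4, Pow(5, Rational(1, 2)))), -1))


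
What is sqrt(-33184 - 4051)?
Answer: I*sqrt(37235) ≈ 192.96*I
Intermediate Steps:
sqrt(-33184 - 4051) = sqrt(-37235) = I*sqrt(37235)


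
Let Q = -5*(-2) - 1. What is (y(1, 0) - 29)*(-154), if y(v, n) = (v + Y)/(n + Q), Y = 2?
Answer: 13244/3 ≈ 4414.7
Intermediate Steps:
Q = 9 (Q = 10 - 1 = 9)
y(v, n) = (2 + v)/(9 + n) (y(v, n) = (v + 2)/(n + 9) = (2 + v)/(9 + n))
(y(1, 0) - 29)*(-154) = ((2 + 1)/(9 + 0) - 29)*(-154) = (3/9 - 29)*(-154) = ((⅑)*3 - 29)*(-154) = (⅓ - 29)*(-154) = -86/3*(-154) = 13244/3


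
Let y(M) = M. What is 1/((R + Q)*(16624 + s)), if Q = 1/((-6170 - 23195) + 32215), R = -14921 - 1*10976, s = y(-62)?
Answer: -1425/611191204169 ≈ -2.3315e-9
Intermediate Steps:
s = -62
R = -25897 (R = -14921 - 10976 = -25897)
Q = 1/2850 (Q = 1/(-29365 + 32215) = 1/2850 ≈ 0.00035088)
1/((R + Q)*(16624 + s)) = 1/((-25897 + 1/2850)*(16624 - 62)) = 1/(-73806449/2850*16562) = 1/(-611191204169/1425) = -1425/611191204169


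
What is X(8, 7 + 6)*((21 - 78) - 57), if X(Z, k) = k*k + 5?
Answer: -19836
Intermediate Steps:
X(Z, k) = 5 + k**2 (X(Z, k) = k**2 + 5 = 5 + k**2)
X(8, 7 + 6)*((21 - 78) - 57) = (5 + (7 + 6)**2)*((21 - 78) - 57) = (5 + 13**2)*(-57 - 57) = (5 + 169)*(-114) = 174*(-114) = -19836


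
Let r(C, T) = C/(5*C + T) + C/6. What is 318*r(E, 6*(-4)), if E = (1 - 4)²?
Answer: 4293/7 ≈ 613.29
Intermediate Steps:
E = 9 (E = (-3)² = 9)
r(C, T) = C/6 + C/(T + 5*C) (r(C, T) = C/(T + 5*C) + C*(⅙) = C/(T + 5*C) + C/6 = C/6 + C/(T + 5*C))
318*r(E, 6*(-4)) = 318*((⅙)*9*(6 + 6*(-4) + 5*9)/(6*(-4) + 5*9)) = 318*((⅙)*9*(6 - 24 + 45)/(-24 + 45)) = 318*((⅙)*9*27/21) = 318*((⅙)*9*(1/21)*27) = 318*(27/14) = 4293/7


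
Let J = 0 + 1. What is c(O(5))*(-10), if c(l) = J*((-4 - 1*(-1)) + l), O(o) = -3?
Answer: 60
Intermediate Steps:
J = 1
c(l) = -3 + l (c(l) = 1*((-4 - 1*(-1)) + l) = 1*((-4 + 1) + l) = 1*(-3 + l) = -3 + l)
c(O(5))*(-10) = (-3 - 3)*(-10) = -6*(-10) = 60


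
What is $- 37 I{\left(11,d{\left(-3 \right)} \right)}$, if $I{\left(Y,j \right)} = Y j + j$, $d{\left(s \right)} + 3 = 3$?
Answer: $0$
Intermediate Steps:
$d{\left(s \right)} = 0$ ($d{\left(s \right)} = -3 + 3 = 0$)
$I{\left(Y,j \right)} = j + Y j$
$- 37 I{\left(11,d{\left(-3 \right)} \right)} = - 37 \cdot 0 \left(1 + 11\right) = - 37 \cdot 0 \cdot 12 = \left(-37\right) 0 = 0$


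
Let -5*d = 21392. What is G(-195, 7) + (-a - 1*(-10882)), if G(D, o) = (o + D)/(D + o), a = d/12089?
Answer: 93977761/8635 ≈ 10883.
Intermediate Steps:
d = -21392/5 (d = -⅕*21392 = -21392/5 ≈ -4278.4)
a = -3056/8635 (a = -21392/5/12089 = -21392/5*1/12089 = -3056/8635 ≈ -0.35391)
G(D, o) = 1 (G(D, o) = (D + o)/(D + o) = 1)
G(-195, 7) + (-a - 1*(-10882)) = 1 + (-1*(-3056/8635) - 1*(-10882)) = 1 + (3056/8635 + 10882) = 1 + 93969126/8635 = 93977761/8635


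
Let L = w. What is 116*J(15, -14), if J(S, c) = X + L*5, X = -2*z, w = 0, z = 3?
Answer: -696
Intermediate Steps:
X = -6 (X = -2*3 = -6)
L = 0
J(S, c) = -6 (J(S, c) = -6 + 0*5 = -6 + 0 = -6)
116*J(15, -14) = 116*(-6) = -696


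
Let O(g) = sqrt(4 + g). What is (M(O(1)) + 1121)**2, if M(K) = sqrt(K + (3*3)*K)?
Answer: (1121 + sqrt(2)*5**(3/4))**2 ≈ 1.2673e+6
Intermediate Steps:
M(K) = sqrt(10)*sqrt(K) (M(K) = sqrt(K + 9*K) = sqrt(10*K) = sqrt(10)*sqrt(K))
(M(O(1)) + 1121)**2 = (sqrt(10)*sqrt(sqrt(4 + 1)) + 1121)**2 = (sqrt(10)*sqrt(sqrt(5)) + 1121)**2 = (sqrt(10)*5**(1/4) + 1121)**2 = (sqrt(2)*5**(3/4) + 1121)**2 = (1121 + sqrt(2)*5**(3/4))**2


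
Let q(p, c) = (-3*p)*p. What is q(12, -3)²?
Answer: 186624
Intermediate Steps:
q(p, c) = -3*p²
q(12, -3)² = (-3*12²)² = (-3*144)² = (-432)² = 186624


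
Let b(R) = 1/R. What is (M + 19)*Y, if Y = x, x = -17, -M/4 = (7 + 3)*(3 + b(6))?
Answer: 5491/3 ≈ 1830.3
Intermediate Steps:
b(R) = 1/R
M = -380/3 (M = -4*(7 + 3)*(3 + 1/6) = -40*(3 + 1/6) = -40*19/6 = -4*95/3 = -380/3 ≈ -126.67)
Y = -17
(M + 19)*Y = (-380/3 + 19)*(-17) = -323/3*(-17) = 5491/3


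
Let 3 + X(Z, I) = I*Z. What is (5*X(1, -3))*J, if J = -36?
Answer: 1080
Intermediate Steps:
X(Z, I) = -3 + I*Z
(5*X(1, -3))*J = (5*(-3 - 3*1))*(-36) = (5*(-3 - 3))*(-36) = (5*(-6))*(-36) = -30*(-36) = 1080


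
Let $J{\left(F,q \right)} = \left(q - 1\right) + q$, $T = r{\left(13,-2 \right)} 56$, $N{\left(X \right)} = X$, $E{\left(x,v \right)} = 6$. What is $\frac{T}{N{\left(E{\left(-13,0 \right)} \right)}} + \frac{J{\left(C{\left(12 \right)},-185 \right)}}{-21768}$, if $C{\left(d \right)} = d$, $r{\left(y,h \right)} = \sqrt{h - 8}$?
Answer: $\frac{371}{21768} + \frac{28 i \sqrt{10}}{3} \approx 0.017043 + 29.515 i$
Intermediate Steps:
$r{\left(y,h \right)} = \sqrt{-8 + h}$
$T = 56 i \sqrt{10}$ ($T = \sqrt{-8 - 2} \cdot 56 = \sqrt{-10} \cdot 56 = i \sqrt{10} \cdot 56 = 56 i \sqrt{10} \approx 177.09 i$)
$J{\left(F,q \right)} = -1 + 2 q$ ($J{\left(F,q \right)} = \left(-1 + q\right) + q = -1 + 2 q$)
$\frac{T}{N{\left(E{\left(-13,0 \right)} \right)}} + \frac{J{\left(C{\left(12 \right)},-185 \right)}}{-21768} = \frac{56 i \sqrt{10}}{6} + \frac{-1 + 2 \left(-185\right)}{-21768} = 56 i \sqrt{10} \cdot \frac{1}{6} + \left(-1 - 370\right) \left(- \frac{1}{21768}\right) = \frac{28 i \sqrt{10}}{3} - - \frac{371}{21768} = \frac{28 i \sqrt{10}}{3} + \frac{371}{21768} = \frac{371}{21768} + \frac{28 i \sqrt{10}}{3}$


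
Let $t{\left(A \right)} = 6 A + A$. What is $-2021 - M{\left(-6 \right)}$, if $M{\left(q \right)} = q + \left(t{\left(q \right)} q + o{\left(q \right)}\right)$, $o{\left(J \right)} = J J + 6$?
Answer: $-2309$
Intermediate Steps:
$t{\left(A \right)} = 7 A$
$o{\left(J \right)} = 6 + J^{2}$ ($o{\left(J \right)} = J^{2} + 6 = 6 + J^{2}$)
$M{\left(q \right)} = 6 + q + 8 q^{2}$ ($M{\left(q \right)} = q + \left(7 q q + \left(6 + q^{2}\right)\right) = q + \left(7 q^{2} + \left(6 + q^{2}\right)\right) = q + \left(6 + 8 q^{2}\right) = 6 + q + 8 q^{2}$)
$-2021 - M{\left(-6 \right)} = -2021 - \left(6 - 6 + 8 \left(-6\right)^{2}\right) = -2021 - \left(6 - 6 + 8 \cdot 36\right) = -2021 - \left(6 - 6 + 288\right) = -2021 - 288 = -2309$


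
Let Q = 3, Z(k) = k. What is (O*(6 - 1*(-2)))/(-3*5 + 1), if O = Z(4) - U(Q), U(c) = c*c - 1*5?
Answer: 0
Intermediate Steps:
U(c) = -5 + c² (U(c) = c² - 5 = -5 + c²)
O = 0 (O = 4 - (-5 + 3²) = 4 - (-5 + 9) = 4 - 1*4 = 4 - 4 = 0)
(O*(6 - 1*(-2)))/(-3*5 + 1) = (0*(6 - 1*(-2)))/(-3*5 + 1) = (0*(6 + 2))/(-15 + 1) = (0*8)/(-14) = 0*(-1/14) = 0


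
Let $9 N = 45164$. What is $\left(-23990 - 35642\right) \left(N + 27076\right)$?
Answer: $- \frac{17224583936}{9} \approx -1.9138 \cdot 10^{9}$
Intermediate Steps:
$N = \frac{45164}{9}$ ($N = \frac{1}{9} \cdot 45164 = \frac{45164}{9} \approx 5018.2$)
$\left(-23990 - 35642\right) \left(N + 27076\right) = \left(-23990 - 35642\right) \left(\frac{45164}{9} + 27076\right) = \left(-59632\right) \frac{288848}{9} = - \frac{17224583936}{9}$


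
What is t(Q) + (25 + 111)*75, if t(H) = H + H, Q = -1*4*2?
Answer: 10184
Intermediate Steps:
Q = -8 (Q = -4*2 = -8)
t(H) = 2*H
t(Q) + (25 + 111)*75 = 2*(-8) + (25 + 111)*75 = -16 + 136*75 = -16 + 10200 = 10184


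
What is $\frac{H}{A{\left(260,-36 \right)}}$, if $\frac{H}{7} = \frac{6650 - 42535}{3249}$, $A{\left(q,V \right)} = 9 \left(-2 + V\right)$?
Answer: $\frac{251195}{1111158} \approx 0.22607$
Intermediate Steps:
$A{\left(q,V \right)} = -18 + 9 V$
$H = - \frac{251195}{3249}$ ($H = 7 \frac{6650 - 42535}{3249} = 7 \left(\left(-35885\right) \frac{1}{3249}\right) = 7 \left(- \frac{35885}{3249}\right) = - \frac{251195}{3249} \approx -77.315$)
$\frac{H}{A{\left(260,-36 \right)}} = - \frac{251195}{3249 \left(-18 + 9 \left(-36\right)\right)} = - \frac{251195}{3249 \left(-18 - 324\right)} = - \frac{251195}{3249 \left(-342\right)} = \left(- \frac{251195}{3249}\right) \left(- \frac{1}{342}\right) = \frac{251195}{1111158}$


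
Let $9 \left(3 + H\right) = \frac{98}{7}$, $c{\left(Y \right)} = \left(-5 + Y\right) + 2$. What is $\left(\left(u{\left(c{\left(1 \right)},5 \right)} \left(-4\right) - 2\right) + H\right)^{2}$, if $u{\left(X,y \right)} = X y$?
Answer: $\frac{108241}{81} \approx 1336.3$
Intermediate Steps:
$c{\left(Y \right)} = -3 + Y$
$H = - \frac{13}{9}$ ($H = -3 + \frac{98 \cdot \frac{1}{7}}{9} = -3 + \frac{1}{9} \cdot 14 = -3 + \frac{14}{9} = - \frac{13}{9} \approx -1.4444$)
$\left(\left(u{\left(c{\left(1 \right)},5 \right)} \left(-4\right) - 2\right) + H\right)^{2} = \left(\left(\left(-3 + 1\right) 5 \left(-4\right) - 2\right) - \frac{13}{9}\right)^{2} = \left(\left(\left(-2\right) 5 \left(-4\right) - 2\right) - \frac{13}{9}\right)^{2} = \left(\left(\left(-10\right) \left(-4\right) - 2\right) - \frac{13}{9}\right)^{2} = \left(\left(40 - 2\right) - \frac{13}{9}\right)^{2} = \left(38 - \frac{13}{9}\right)^{2} = \left(\frac{329}{9}\right)^{2} = \frac{108241}{81}$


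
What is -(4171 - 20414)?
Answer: 16243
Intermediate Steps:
-(4171 - 20414) = -1*(-16243) = 16243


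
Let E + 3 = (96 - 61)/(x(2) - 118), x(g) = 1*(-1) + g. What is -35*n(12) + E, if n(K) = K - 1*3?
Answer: -37241/117 ≈ -318.30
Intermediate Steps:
n(K) = -3 + K (n(K) = K - 3 = -3 + K)
x(g) = -1 + g
E = -386/117 (E = -3 + (96 - 61)/((-1 + 2) - 118) = -3 + 35/(1 - 118) = -3 + 35/(-117) = -3 + 35*(-1/117) = -3 - 35/117 = -386/117 ≈ -3.2991)
-35*n(12) + E = -35*(-3 + 12) - 386/117 = -35*9 - 386/117 = -315 - 386/117 = -37241/117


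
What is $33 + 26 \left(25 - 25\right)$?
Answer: $33$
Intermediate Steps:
$33 + 26 \left(25 - 25\right) = 33 + 26 \cdot 0 = 33 + 0 = 33$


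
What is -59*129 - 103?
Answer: -7714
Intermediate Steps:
-59*129 - 103 = -7611 - 103 = -7714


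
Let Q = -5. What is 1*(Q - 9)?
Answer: -14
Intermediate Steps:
1*(Q - 9) = 1*(-5 - 9) = 1*(-14) = -14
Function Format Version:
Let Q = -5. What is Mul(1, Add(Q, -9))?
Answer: -14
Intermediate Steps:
Mul(1, Add(Q, -9)) = Mul(1, Add(-5, -9)) = Mul(1, -14) = -14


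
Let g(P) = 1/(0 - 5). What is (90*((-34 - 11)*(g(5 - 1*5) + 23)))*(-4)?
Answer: 369360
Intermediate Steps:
g(P) = -⅕ (g(P) = 1/(-5) = -⅕)
(90*((-34 - 11)*(g(5 - 1*5) + 23)))*(-4) = (90*((-34 - 11)*(-⅕ + 23)))*(-4) = (90*(-45*114/5))*(-4) = (90*(-1026))*(-4) = -92340*(-4) = 369360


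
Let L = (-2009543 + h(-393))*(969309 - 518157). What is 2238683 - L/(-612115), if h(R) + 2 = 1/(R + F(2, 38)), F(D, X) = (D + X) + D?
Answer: 198737656037/262335 ≈ 7.5757e+5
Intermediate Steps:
F(D, X) = X + 2*D
h(R) = -2 + 1/(42 + R) (h(R) = -2 + 1/(R + (38 + 2*2)) = -2 + 1/(R + (38 + 4)) = -2 + 1/(R + 42) = -2 + 1/(42 + R))
L = -2719830741376/3 (L = (-2009543 + (-83 - 2*(-393))/(42 - 393))*(969309 - 518157) = (-2009543 + (-83 + 786)/(-351))*451152 = (-2009543 - 1/351*703)*451152 = (-2009543 - 703/351)*451152 = -705350296/351*451152 = -2719830741376/3 ≈ -9.0661e+11)
2238683 - L/(-612115) = 2238683 - (-2719830741376)/(3*(-612115)) = 2238683 - (-2719830741376)*(-1)/(3*612115) = 2238683 - 1*388547248768/262335 = 2238683 - 388547248768/262335 = 198737656037/262335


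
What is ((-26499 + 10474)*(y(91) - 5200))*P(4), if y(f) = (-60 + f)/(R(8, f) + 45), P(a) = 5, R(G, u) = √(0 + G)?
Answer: 840271275625/2017 + 4967750*√2/2017 ≈ 4.1660e+8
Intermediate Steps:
R(G, u) = √G
y(f) = (-60 + f)/(45 + 2*√2) (y(f) = (-60 + f)/(√8 + 45) = (-60 + f)/(2*√2 + 45) = (-60 + f)/(45 + 2*√2))
((-26499 + 10474)*(y(91) - 5200))*P(4) = ((-26499 + 10474)*((-60 + 91)/(45 + 2*√2) - 5200))*5 = -16025*(31/(45 + 2*√2) - 5200)*5 = -16025*(-5200 + 31/(45 + 2*√2))*5 = (83330000 - 496775/(45 + 2*√2))*5 = 416650000 - 2483875/(45 + 2*√2)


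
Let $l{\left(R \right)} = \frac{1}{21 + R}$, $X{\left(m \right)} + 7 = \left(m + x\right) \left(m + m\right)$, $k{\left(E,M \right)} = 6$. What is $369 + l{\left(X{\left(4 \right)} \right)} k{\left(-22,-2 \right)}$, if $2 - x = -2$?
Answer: $\frac{4798}{13} \approx 369.08$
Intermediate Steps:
$x = 4$ ($x = 2 - -2 = 2 + 2 = 4$)
$X{\left(m \right)} = -7 + 2 m \left(4 + m\right)$ ($X{\left(m \right)} = -7 + \left(m + 4\right) \left(m + m\right) = -7 + \left(4 + m\right) 2 m = -7 + 2 m \left(4 + m\right)$)
$369 + l{\left(X{\left(4 \right)} \right)} k{\left(-22,-2 \right)} = 369 + \frac{1}{21 + \left(-7 + 2 \cdot 4^{2} + 8 \cdot 4\right)} 6 = 369 + \frac{1}{21 + \left(-7 + 2 \cdot 16 + 32\right)} 6 = 369 + \frac{1}{21 + \left(-7 + 32 + 32\right)} 6 = 369 + \frac{1}{21 + 57} \cdot 6 = 369 + \frac{1}{78} \cdot 6 = 369 + \frac{1}{13} = \frac{4798}{13}$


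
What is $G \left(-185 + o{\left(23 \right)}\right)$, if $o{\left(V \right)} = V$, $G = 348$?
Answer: $-56376$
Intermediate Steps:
$G \left(-185 + o{\left(23 \right)}\right) = 348 \left(-185 + 23\right) = 348 \left(-162\right) = -56376$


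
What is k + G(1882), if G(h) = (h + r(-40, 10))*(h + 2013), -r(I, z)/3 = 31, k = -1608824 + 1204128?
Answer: 6563459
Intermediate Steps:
k = -404696
r(I, z) = -93 (r(I, z) = -3*31 = -93)
G(h) = (-93 + h)*(2013 + h) (G(h) = (h - 93)*(h + 2013) = (-93 + h)*(2013 + h))
k + G(1882) = -404696 + (-187209 + 1882**2 + 1920*1882) = -404696 + (-187209 + 3541924 + 3613440) = -404696 + 6968155 = 6563459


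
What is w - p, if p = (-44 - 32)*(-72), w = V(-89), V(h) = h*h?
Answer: 2449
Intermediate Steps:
V(h) = h²
w = 7921 (w = (-89)² = 7921)
p = 5472 (p = -76*(-72) = 5472)
w - p = 7921 - 1*5472 = 7921 - 5472 = 2449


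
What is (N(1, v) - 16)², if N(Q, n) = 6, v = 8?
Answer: 100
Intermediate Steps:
(N(1, v) - 16)² = (6 - 16)² = (-10)² = 100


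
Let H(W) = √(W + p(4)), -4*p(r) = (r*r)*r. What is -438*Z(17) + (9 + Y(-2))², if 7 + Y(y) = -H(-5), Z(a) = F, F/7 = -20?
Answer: 61303 - 4*I*√21 ≈ 61303.0 - 18.33*I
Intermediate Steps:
p(r) = -r³/4 (p(r) = -r*r*r/4 = -r²*r/4 = -r³/4)
F = -140 (F = 7*(-20) = -140)
H(W) = √(-16 + W) (H(W) = √(W - ¼*4³) = √(W - ¼*64) = √(W - 16) = √(-16 + W))
Z(a) = -140
Y(y) = -7 - I*√21 (Y(y) = -7 - √(-16 - 5) = -7 - √(-21) = -7 - I*√21)
-438*Z(17) + (9 + Y(-2))² = -438*(-140) + (9 + (-7 - I*√21))² = 61320 + (2 - I*√21)²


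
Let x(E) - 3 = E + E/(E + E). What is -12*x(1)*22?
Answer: -1188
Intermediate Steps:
x(E) = 7/2 + E (x(E) = 3 + (E + E/(E + E)) = 3 + (E + E/((2*E))) = 3 + (E + E*(1/(2*E))) = 3 + (E + ½) = 3 + (½ + E) = 7/2 + E)
-12*x(1)*22 = -12*(7/2 + 1)*22 = -12*9/2*22 = -54*22 = -1188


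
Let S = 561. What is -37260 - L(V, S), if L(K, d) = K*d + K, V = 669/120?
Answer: -807863/20 ≈ -40393.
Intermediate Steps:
V = 223/40 (V = 669*(1/120) = 223/40 ≈ 5.5750)
L(K, d) = K + K*d
-37260 - L(V, S) = -37260 - 223*(1 + 561)/40 = -37260 - 223*562/40 = -37260 - 1*62663/20 = -37260 - 62663/20 = -807863/20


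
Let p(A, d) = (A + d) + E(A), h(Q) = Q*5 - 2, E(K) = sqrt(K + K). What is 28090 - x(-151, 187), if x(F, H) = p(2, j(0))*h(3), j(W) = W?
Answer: 28038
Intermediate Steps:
E(K) = sqrt(2)*sqrt(K) (E(K) = sqrt(2*K) = sqrt(2)*sqrt(K))
h(Q) = -2 + 5*Q (h(Q) = 5*Q - 2 = -2 + 5*Q)
p(A, d) = A + d + sqrt(2)*sqrt(A) (p(A, d) = (A + d) + sqrt(2)*sqrt(A) = A + d + sqrt(2)*sqrt(A))
x(F, H) = 52 (x(F, H) = (2 + 0 + sqrt(2)*sqrt(2))*(-2 + 5*3) = (2 + 0 + 2)*(-2 + 15) = 4*13 = 52)
28090 - x(-151, 187) = 28090 - 1*52 = 28090 - 52 = 28038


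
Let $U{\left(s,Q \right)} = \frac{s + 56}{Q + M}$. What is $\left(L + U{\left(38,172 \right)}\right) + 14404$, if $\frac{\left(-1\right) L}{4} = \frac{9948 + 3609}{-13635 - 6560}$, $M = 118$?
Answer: $\frac{1687507413}{117131} \approx 14407.0$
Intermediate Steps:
$U{\left(s,Q \right)} = \frac{56 + s}{118 + Q}$ ($U{\left(s,Q \right)} = \frac{s + 56}{Q + 118} = \frac{56 + s}{118 + Q}$)
$L = \frac{54228}{20195}$ ($L = - 4 \frac{9948 + 3609}{-13635 - 6560} = - 4 \frac{13557}{-20195} = - 4 \cdot 13557 \left(- \frac{1}{20195}\right) = \left(-4\right) \left(- \frac{13557}{20195}\right) = \frac{54228}{20195} \approx 2.6852$)
$\left(L + U{\left(38,172 \right)}\right) + 14404 = \left(\frac{54228}{20195} + \frac{56 + 38}{118 + 172}\right) + 14404 = \left(\frac{54228}{20195} + \frac{1}{290} \cdot 94\right) + 14404 = \left(\frac{54228}{20195} + \frac{47}{145}\right) + 14404 = \frac{352489}{117131} + 14404 = \frac{1687507413}{117131}$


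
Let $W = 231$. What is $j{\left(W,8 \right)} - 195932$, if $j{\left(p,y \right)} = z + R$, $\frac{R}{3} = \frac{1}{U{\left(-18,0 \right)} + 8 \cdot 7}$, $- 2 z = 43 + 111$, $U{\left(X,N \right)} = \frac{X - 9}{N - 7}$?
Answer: $- \frac{82127750}{419} \approx -1.9601 \cdot 10^{5}$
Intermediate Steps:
$U{\left(X,N \right)} = \frac{-9 + X}{-7 + N}$
$z = -77$ ($z = - \frac{43 + 111}{2} = \left(- \frac{1}{2}\right) 154 = -77$)
$R = \frac{21}{419}$ ($R = \frac{3}{\frac{-9 - 18}{-7 + 0} + 8 \cdot 7} = \frac{3}{\frac{1}{-7} \left(-27\right) + 56} = \frac{3}{\left(- \frac{1}{7}\right) \left(-27\right) + 56} = \frac{3}{\frac{27}{7} + 56} = \frac{3}{\frac{419}{7}} = 3 \cdot \frac{7}{419} = \frac{21}{419} \approx 0.050119$)
$j{\left(p,y \right)} = - \frac{32242}{419}$ ($j{\left(p,y \right)} = -77 + \frac{21}{419} = - \frac{32242}{419}$)
$j{\left(W,8 \right)} - 195932 = - \frac{32242}{419} - 195932 = - \frac{82127750}{419}$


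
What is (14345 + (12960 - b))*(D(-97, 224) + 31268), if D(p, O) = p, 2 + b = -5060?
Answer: 1008911757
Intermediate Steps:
b = -5062 (b = -2 - 5060 = -5062)
(14345 + (12960 - b))*(D(-97, 224) + 31268) = (14345 + (12960 - 1*(-5062)))*(-97 + 31268) = (14345 + (12960 + 5062))*31171 = (14345 + 18022)*31171 = 32367*31171 = 1008911757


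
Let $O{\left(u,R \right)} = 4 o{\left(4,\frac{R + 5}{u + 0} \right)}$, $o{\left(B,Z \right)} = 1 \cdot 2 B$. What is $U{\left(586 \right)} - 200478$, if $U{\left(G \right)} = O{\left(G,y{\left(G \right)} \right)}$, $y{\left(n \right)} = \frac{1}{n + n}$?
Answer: $-200446$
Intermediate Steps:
$o{\left(B,Z \right)} = 2 B$
$y{\left(n \right)} = \frac{1}{2 n}$
$O{\left(u,R \right)} = 32$ ($O{\left(u,R \right)} = 4 \cdot 2 \cdot 4 = 4 \cdot 8 = 32$)
$U{\left(G \right)} = 32$
$U{\left(586 \right)} - 200478 = 32 - 200478 = -200446$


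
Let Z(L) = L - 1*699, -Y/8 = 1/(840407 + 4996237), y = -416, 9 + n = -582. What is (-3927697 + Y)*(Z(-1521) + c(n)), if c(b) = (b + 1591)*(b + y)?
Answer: 5783983414061059180/1459161 ≈ 3.9639e+12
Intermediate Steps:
n = -591 (n = -9 - 582 = -591)
Y = -2/1459161 (Y = -8/(840407 + 4996237) = -8/5836644 = -8*1/5836644 = -2/1459161 ≈ -1.3707e-6)
Z(L) = -699 + L (Z(L) = L - 699 = -699 + L)
c(b) = (-416 + b)*(1591 + b) (c(b) = (b + 1591)*(b - 416) = (1591 + b)*(-416 + b) = (-416 + b)*(1591 + b))
(-3927697 + Y)*(Z(-1521) + c(n)) = (-3927697 - 2/1459161)*((-699 - 1521) + (-661856 + (-591)² + 1175*(-591))) = -5731142282219*(-2220 + (-661856 + 349281 - 694425))/1459161 = -5731142282219*(-2220 - 1007000)/1459161 = -5731142282219/1459161*(-1009220) = 5783983414061059180/1459161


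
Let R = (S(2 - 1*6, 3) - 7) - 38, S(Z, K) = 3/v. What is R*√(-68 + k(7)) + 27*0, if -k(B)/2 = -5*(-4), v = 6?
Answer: -267*I*√3 ≈ -462.46*I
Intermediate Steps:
k(B) = -40 (k(B) = -(-10)*(-4) = -2*20 = -40)
S(Z, K) = ½ (S(Z, K) = 3/6 = 3*(⅙) = ½)
R = -89/2 (R = (½ - 7) - 38 = -13/2 - 38 = -89/2 ≈ -44.500)
R*√(-68 + k(7)) + 27*0 = -89*√(-68 - 40)/2 + 27*0 = -267*I*√3 + 0 = -267*I*√3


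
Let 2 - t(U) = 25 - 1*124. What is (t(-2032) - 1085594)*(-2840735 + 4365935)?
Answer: -1655593923600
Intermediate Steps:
t(U) = 101 (t(U) = 2 - (25 - 1*124) = 2 - (25 - 124) = 2 - 1*(-99) = 2 + 99 = 101)
(t(-2032) - 1085594)*(-2840735 + 4365935) = (101 - 1085594)*(-2840735 + 4365935) = -1085493*1525200 = -1655593923600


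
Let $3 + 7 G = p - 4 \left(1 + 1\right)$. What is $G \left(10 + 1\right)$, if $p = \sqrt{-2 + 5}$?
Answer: $- \frac{121}{7} + \frac{11 \sqrt{3}}{7} \approx -14.564$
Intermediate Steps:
$p = \sqrt{3} \approx 1.732$
$G = - \frac{11}{7} + \frac{\sqrt{3}}{7}$ ($G = - \frac{3}{7} + \frac{\sqrt{3} - 4 \left(1 + 1\right)}{7} = - \frac{3}{7} + \frac{\sqrt{3} - 4 \cdot 2}{7} = - \frac{3}{7} + \frac{\sqrt{3} - 8}{7} = - \frac{3}{7} + \frac{-8 + \sqrt{3}}{7} = - \frac{3}{7} - \left(\frac{8}{7} - \frac{\sqrt{3}}{7}\right) = - \frac{11}{7} + \frac{\sqrt{3}}{7} \approx -1.324$)
$G \left(10 + 1\right) = \left(- \frac{11}{7} + \frac{\sqrt{3}}{7}\right) \left(10 + 1\right) = \left(- \frac{11}{7} + \frac{\sqrt{3}}{7}\right) 11 = - \frac{121}{7} + \frac{11 \sqrt{3}}{7}$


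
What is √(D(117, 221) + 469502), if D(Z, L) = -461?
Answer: √469041 ≈ 684.87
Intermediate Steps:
√(D(117, 221) + 469502) = √(-461 + 469502) = √469041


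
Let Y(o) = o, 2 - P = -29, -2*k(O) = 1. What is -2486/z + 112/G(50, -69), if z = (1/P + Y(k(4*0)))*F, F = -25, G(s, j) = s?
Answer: -152508/725 ≈ -210.36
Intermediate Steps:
k(O) = -½ (k(O) = -½*1 = -½)
P = 31 (P = 2 - 1*(-29) = 2 + 29 = 31)
z = 725/62 (z = (1/31 - ½)*(-25) = -29/62*(-25) = 725/62 ≈ 11.694)
-2486/z + 112/G(50, -69) = -2486/725/62 + 112/50 = -2486*62/725 + 112*(1/50) = -154132/725 + 56/25 = -152508/725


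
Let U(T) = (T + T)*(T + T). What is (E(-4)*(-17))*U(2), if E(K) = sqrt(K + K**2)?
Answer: -544*sqrt(3) ≈ -942.24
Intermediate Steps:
U(T) = 4*T**2 (U(T) = (2*T)*(2*T) = 4*T**2)
(E(-4)*(-17))*U(2) = (sqrt(-4*(1 - 4))*(-17))*(4*2**2) = (sqrt(-4*(-3))*(-17))*(4*4) = (sqrt(12)*(-17))*16 = ((2*sqrt(3))*(-17))*16 = -34*sqrt(3)*16 = -544*sqrt(3)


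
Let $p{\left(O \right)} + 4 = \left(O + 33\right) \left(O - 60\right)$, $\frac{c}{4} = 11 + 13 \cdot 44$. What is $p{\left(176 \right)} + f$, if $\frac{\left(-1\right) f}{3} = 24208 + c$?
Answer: $-55380$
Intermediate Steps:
$c = 2332$ ($c = 4 \left(11 + 13 \cdot 44\right) = 4 \left(11 + 572\right) = 4 \cdot 583 = 2332$)
$p{\left(O \right)} = -4 + \left(-60 + O\right) \left(33 + O\right)$ ($p{\left(O \right)} = -4 + \left(O + 33\right) \left(O - 60\right) = -4 + \left(33 + O\right) \left(O + \left(-74 + 14\right)\right) = -4 + \left(33 + O\right) \left(O - 60\right) = -4 + \left(33 + O\right) \left(-60 + O\right) = -4 + \left(-60 + O\right) \left(33 + O\right)$)
$f = -79620$ ($f = - 3 \left(24208 + 2332\right) = \left(-3\right) 26540 = -79620$)
$p{\left(176 \right)} + f = \left(-1984 + 176^{2} - 4752\right) - 79620 = \left(-1984 + 30976 - 4752\right) - 79620 = 24240 - 79620 = -55380$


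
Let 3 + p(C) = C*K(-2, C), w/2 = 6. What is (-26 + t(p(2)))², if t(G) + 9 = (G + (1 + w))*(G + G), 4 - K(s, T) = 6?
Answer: 14161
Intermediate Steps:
w = 12 (w = 2*6 = 12)
K(s, T) = -2 (K(s, T) = 4 - 1*6 = 4 - 6 = -2)
p(C) = -3 - 2*C (p(C) = -3 + C*(-2) = -3 - 2*C)
t(G) = -9 + 2*G*(13 + G) (t(G) = -9 + (G + (1 + 12))*(G + G) = -9 + (G + 13)*(2*G) = -9 + (13 + G)*(2*G) = -9 + 2*G*(13 + G))
(-26 + t(p(2)))² = (-26 + (-9 + 2*(-3 - 2*2)² + 26*(-3 - 2*2)))² = (-26 + (-9 + 2*(-3 - 4)² + 26*(-3 - 4)))² = (-26 + (-9 + 2*(-7)² + 26*(-7)))² = (-26 + (-9 + 2*49 - 182))² = (-26 + (-9 + 98 - 182))² = (-26 - 93)² = (-119)² = 14161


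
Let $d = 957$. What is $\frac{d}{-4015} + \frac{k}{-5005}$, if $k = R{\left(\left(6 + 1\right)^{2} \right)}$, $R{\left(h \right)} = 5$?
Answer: $- \frac{87452}{365365} \approx -0.23936$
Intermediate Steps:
$k = 5$
$\frac{d}{-4015} + \frac{k}{-5005} = \frac{957}{-4015} + \frac{5}{-5005} = 957 \left(- \frac{1}{4015}\right) + 5 \left(- \frac{1}{5005}\right) = - \frac{87}{365} - \frac{1}{1001} = - \frac{87452}{365365}$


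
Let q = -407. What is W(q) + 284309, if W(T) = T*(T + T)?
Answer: 615607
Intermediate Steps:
W(T) = 2*T² (W(T) = T*(2*T) = 2*T²)
W(q) + 284309 = 2*(-407)² + 284309 = 2*165649 + 284309 = 331298 + 284309 = 615607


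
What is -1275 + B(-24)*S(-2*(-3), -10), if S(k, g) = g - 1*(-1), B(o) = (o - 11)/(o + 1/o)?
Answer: -743235/577 ≈ -1288.1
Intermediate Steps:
B(o) = (-11 + o)/(o + 1/o)
S(k, g) = 1 + g (S(k, g) = g + 1 = 1 + g)
-1275 + B(-24)*S(-2*(-3), -10) = -1275 + (-24*(-11 - 24)/(1 + (-24)²))*(1 - 10) = -1275 - 24*(-35)/(1 + 576)*(-9) = -1275 - 24*(-35)/577*(-9) = -1275 - 24*1/577*(-35)*(-9) = -1275 + (840/577)*(-9) = -1275 - 7560/577 = -743235/577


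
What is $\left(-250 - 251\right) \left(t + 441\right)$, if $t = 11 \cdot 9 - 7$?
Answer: $-267033$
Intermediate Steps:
$t = 92$ ($t = 99 - 7 = 92$)
$\left(-250 - 251\right) \left(t + 441\right) = \left(-250 - 251\right) \left(92 + 441\right) = \left(-501\right) 533 = -267033$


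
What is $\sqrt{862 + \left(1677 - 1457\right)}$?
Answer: $\sqrt{1082} \approx 32.894$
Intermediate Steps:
$\sqrt{862 + \left(1677 - 1457\right)} = \sqrt{862 + 220} = \sqrt{1082}$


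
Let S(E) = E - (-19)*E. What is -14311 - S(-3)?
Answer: -14251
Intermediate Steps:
S(E) = 20*E (S(E) = E + 19*E = 20*E)
-14311 - S(-3) = -14311 - 20*(-3) = -14311 - (-60) = -14311 - 1*(-60) = -14311 + 60 = -14251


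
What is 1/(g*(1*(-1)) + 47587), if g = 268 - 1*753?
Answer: 1/48072 ≈ 2.0802e-5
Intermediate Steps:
g = -485 (g = 268 - 753 = -485)
1/(g*(1*(-1)) + 47587) = 1/(-485*(-1) + 47587) = 1/(485 + 47587) = 1/48072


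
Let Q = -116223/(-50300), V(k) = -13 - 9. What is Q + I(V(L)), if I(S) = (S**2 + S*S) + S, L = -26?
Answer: 47700023/50300 ≈ 948.31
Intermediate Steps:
V(k) = -22
Q = 116223/50300 (Q = -116223*(-1/50300) = 116223/50300 ≈ 2.3106)
I(S) = S + 2*S**2 (I(S) = (S**2 + S**2) + S = 2*S**2 + S = S + 2*S**2)
Q + I(V(L)) = 116223/50300 - 22*(1 + 2*(-22)) = 116223/50300 - 22*(1 - 44) = 116223/50300 - 22*(-43) = 116223/50300 + 946 = 47700023/50300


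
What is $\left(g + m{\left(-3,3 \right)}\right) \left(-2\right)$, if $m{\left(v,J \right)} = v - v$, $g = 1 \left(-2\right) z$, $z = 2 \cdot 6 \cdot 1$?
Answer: $48$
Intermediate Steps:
$z = 12$ ($z = 12 \cdot 1 = 12$)
$g = -24$ ($g = 1 \left(-2\right) 12 = \left(-2\right) 12 = -24$)
$m{\left(v,J \right)} = 0$
$\left(g + m{\left(-3,3 \right)}\right) \left(-2\right) = \left(-24 + 0\right) \left(-2\right) = \left(-24\right) \left(-2\right) = 48$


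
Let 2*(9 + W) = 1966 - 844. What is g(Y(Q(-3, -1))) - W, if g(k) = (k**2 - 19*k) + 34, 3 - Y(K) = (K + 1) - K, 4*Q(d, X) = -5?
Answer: -552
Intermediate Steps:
Q(d, X) = -5/4 (Q(d, X) = (1/4)*(-5) = -5/4)
Y(K) = 2 (Y(K) = 3 - ((K + 1) - K) = 3 - ((1 + K) - K) = 3 - 1*1 = 3 - 1 = 2)
W = 552 (W = -9 + (1966 - 844)/2 = -9 + (1/2)*1122 = -9 + 561 = 552)
g(k) = 34 + k**2 - 19*k
g(Y(Q(-3, -1))) - W = (34 + 2**2 - 19*2) - 1*552 = (34 + 4 - 38) - 552 = 0 - 552 = -552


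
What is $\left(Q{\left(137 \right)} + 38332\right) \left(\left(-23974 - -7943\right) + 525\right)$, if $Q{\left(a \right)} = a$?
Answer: $-596500314$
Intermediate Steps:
$\left(Q{\left(137 \right)} + 38332\right) \left(\left(-23974 - -7943\right) + 525\right) = \left(137 + 38332\right) \left(\left(-23974 - -7943\right) + 525\right) = 38469 \left(\left(-23974 + 7943\right) + 525\right) = 38469 \left(-16031 + 525\right) = 38469 \left(-15506\right) = -596500314$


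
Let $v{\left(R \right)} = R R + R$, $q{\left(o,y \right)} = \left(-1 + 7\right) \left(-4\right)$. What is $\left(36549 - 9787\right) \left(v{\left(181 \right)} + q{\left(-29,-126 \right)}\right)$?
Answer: $880951516$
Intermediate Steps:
$q{\left(o,y \right)} = -24$ ($q{\left(o,y \right)} = 6 \left(-4\right) = -24$)
$v{\left(R \right)} = R + R^{2}$ ($v{\left(R \right)} = R^{2} + R = R + R^{2}$)
$\left(36549 - 9787\right) \left(v{\left(181 \right)} + q{\left(-29,-126 \right)}\right) = \left(36549 - 9787\right) \left(181 \left(1 + 181\right) - 24\right) = 26762 \left(181 \cdot 182 - 24\right) = 26762 \left(32942 - 24\right) = 26762 \cdot 32918 = 880951516$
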